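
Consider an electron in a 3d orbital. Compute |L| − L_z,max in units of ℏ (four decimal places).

|L| − L_z,max ≈ 0.4495ℏ

For 3d, l = 2.
|L| = √6 ℏ ≈ 2.4495ℏ, while L_z,max = lℏ = 2ℏ.
The difference is (√6 − 2)ℏ ≈ 0.4495ℏ.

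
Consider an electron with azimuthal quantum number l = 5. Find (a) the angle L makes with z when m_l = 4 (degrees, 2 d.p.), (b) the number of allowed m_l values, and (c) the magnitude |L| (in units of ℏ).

For m_l = 4: cos θ = 4/√30, θ ≈ 43.09°.
There are 2l+1 = 11 values of m_l.
|L| = ℏ√(5·6) = √30 ℏ ≈ 5.477ℏ.

θ(m_l=4) ≈ 43.09°; 11 values; |L| = √30 ℏ ≈ 5.477ℏ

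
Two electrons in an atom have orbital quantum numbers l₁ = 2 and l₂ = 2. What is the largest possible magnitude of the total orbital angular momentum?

|L_tot|_max = 2√5 ℏ ≈ 4.472ℏ

The total orbital quantum number L ranges from |l₁ − l₂| to l₁ + l₂ in integer steps.
L ∈ {0, 1, 2, 3, 4}.
The largest magnitude corresponds to L = 4: |L_tot| = ℏ√(4·5) = 2√5 ℏ.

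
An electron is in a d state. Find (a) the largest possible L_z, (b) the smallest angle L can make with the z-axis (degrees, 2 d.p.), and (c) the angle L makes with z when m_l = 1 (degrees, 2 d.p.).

A d state has l = 2.
L_z,max = lℏ = 2ℏ.
cos θ_min = 2/√6, so θ_min ≈ 35.26°.
For m_l = 1: cos θ = 1/√6, θ ≈ 65.91°.

L_z,max = 2ℏ; θ_min ≈ 35.26°; θ(m_l=1) ≈ 65.91°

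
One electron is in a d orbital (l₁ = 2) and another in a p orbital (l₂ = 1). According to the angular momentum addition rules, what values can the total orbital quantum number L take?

The total orbital quantum number L ranges from |l₁ − l₂| to l₁ + l₂ in integer steps.
Allowed values: L = 1, 2, 3.

L = 1, 2, 3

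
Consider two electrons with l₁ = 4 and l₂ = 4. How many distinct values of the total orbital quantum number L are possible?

9

The total orbital quantum number L ranges from |l₁ − l₂| to l₁ + l₂ in integer steps.
So L can be 0, 1, 2, 3, 4, 5, 6, 7, 8.
That is 9 values.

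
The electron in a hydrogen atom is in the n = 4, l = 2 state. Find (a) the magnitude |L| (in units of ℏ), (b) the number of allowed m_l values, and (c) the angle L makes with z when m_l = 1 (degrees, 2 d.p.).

|L| = ℏ√(2·3) = √6 ℏ ≈ 2.449ℏ.
There are 2l+1 = 5 values of m_l.
For m_l = 1: cos θ = 1/√6, θ ≈ 65.91°.

|L| = √6 ℏ ≈ 2.449ℏ; 5 values; θ(m_l=1) ≈ 65.91°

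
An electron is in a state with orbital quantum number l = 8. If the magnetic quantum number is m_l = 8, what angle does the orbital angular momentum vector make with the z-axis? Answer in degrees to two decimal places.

θ ≈ 19.47°

|L| = √(l(l+1)) ℏ = 6√2 ℏ.
L_z = m_l ℏ = 8ℏ.
cos θ = L_z/|L| = 8/√72, so θ ≈ 19.47°.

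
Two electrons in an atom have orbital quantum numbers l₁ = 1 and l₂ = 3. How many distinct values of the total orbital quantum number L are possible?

L runs from |1 − 3| = 2 to 1 + 3 = 4.
Allowed values: L = 2, 3, 4.
That is 3 values.

3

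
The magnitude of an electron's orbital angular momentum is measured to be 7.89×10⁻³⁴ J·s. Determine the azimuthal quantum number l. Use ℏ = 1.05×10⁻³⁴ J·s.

l = 7

|L|/ℏ = (7.89×10⁻³⁴)/(1.05×10⁻³⁴) ≈ 7.514.
l(l+1) ≈ 7.514² ≈ 56.46, so l = 7.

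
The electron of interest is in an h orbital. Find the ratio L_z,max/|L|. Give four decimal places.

L_z,max/|L| = 0.9129

For an h orbital, l = 5.
|L| = √30 ℏ ≈ 5.4772ℏ, while L_z,max = lℏ = 5ℏ.
L_z,max/|L| = 5/√30 = 0.9129.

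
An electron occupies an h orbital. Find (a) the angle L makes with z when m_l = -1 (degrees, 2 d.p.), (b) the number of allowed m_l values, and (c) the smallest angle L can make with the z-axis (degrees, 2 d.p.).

θ(m_l=-1) ≈ 100.52°; 11 values; θ_min ≈ 24.09°

H corresponds to l = 5.
For m_l = -1: cos θ = -1/√30, θ ≈ 100.52°.
There are 2l+1 = 11 values of m_l.
cos θ_min = 5/√30, so θ_min ≈ 24.09°.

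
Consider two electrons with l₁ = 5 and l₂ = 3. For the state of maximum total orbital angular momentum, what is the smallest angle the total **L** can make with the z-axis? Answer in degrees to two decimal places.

By the triangle rule, |l₁ − l₂| ≤ L ≤ l₁ + l₂.
L ∈ {2, 3, 4, 5, 6, 7, 8}.
The maximum is L = 8, with |L_tot| = ℏ√(8·9) = 6√2 ℏ.
The minimum angle with z is arccos(8/√72) ≈ 19.47°.

θ_min ≈ 19.47°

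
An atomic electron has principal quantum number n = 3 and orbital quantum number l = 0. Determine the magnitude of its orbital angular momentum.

|L| = ℏ√(l(l+1)) = ℏ√0 = 0

|L| = 0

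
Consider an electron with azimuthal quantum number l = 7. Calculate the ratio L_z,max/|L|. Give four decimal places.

|L| = 2√14 ℏ ≈ 7.4833ℏ, while L_z,max = lℏ = 7ℏ.
L_z,max/|L| = 7/√56 = 0.9354.

L_z,max/|L| = 0.9354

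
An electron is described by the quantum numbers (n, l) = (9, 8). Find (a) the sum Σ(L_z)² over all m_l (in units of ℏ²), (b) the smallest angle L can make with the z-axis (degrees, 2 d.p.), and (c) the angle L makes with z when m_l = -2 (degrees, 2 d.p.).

Σ(L_z)² = 408 ℏ²; θ_min ≈ 19.47°; θ(m_l=-2) ≈ 103.63°

Σ m_l² = 408, so Σ(L_z)² = 408 ℏ².
cos θ_min = 8/√72, so θ_min ≈ 19.47°.
For m_l = -2: cos θ = -2/√72, θ ≈ 103.63°.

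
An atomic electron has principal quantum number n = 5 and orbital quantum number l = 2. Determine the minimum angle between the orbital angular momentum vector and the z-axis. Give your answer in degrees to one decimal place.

|L| = ℏ√(l(l+1)) = √6 ℏ.
The smallest angle corresponds to the largest L_z, i.e. m_l = l = 2, giving L_z = 2ℏ.
cos θ_min = 2/√6, so θ_min ≈ 35.3°.

θ_min ≈ 35.3°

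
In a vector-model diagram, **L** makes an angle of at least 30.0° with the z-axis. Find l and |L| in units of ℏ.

l = 3, |L| = 2√3 ℏ ≈ 3.464ℏ

cos²θ_min = l/(l+1) = 0.7500.
l = cos²θ/sin²θ ≈ 3.
Then |L| = ℏ√(3·4) = 2√3 ℏ.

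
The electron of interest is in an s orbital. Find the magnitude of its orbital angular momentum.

|L| = 0

An s state has l = 0.
|L| = ℏ√(l(l+1)) = ℏ√0 = 0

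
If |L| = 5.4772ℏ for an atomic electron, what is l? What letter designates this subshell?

l = 5 (h orbital)

|L| = ℏ√(l(l+1)), so l(l+1) = 30.
The positive root is l = 5.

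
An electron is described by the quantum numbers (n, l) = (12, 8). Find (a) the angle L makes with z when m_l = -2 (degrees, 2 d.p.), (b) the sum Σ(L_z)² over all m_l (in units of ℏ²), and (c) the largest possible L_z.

θ(m_l=-2) ≈ 103.63°; Σ(L_z)² = 408 ℏ²; L_z,max = 8ℏ

For m_l = -2: cos θ = -2/√72, θ ≈ 103.63°.
Σ m_l² = 408, so Σ(L_z)² = 408 ℏ².
L_z,max = lℏ = 8ℏ.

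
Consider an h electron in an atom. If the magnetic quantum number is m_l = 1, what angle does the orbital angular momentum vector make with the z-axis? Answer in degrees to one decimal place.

H corresponds to l = 5.
|L|² = l(l+1)ℏ² = 30ℏ², so |L| = √30 ℏ.
L_z = m_l ℏ = 1ℏ.
cos θ = L_z/|L| = 1/√30, so θ ≈ 79.5°.

θ ≈ 79.5°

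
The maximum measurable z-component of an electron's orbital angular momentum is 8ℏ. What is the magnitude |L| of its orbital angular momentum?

Since max m_l = l, l = 8.
|L| = ℏ√(l(l+1)) = 6√2 ℏ.

|L| = 6√2 ℏ ≈ 8.485ℏ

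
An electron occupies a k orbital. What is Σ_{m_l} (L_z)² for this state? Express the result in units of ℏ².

Σ(L_z)² = 280 ℏ²

For a k orbital, l = 7.
m_l ∈ {-7, -6, -5, -4, -3, -2, -1, 0, 1, 2, 3, 4, 5, 6, 7}.
Summing m² from −7 to 7: Σ m_l² = 280.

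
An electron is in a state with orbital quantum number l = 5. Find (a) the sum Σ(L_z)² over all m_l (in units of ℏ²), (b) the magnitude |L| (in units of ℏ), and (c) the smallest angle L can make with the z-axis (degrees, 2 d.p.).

Σ m_l² = 110, so Σ(L_z)² = 110 ℏ².
|L| = ℏ√(5·6) = √30 ℏ ≈ 5.477ℏ.
cos θ_min = 5/√30, so θ_min ≈ 24.09°.

Σ(L_z)² = 110 ℏ²; |L| = √30 ℏ ≈ 5.477ℏ; θ_min ≈ 24.09°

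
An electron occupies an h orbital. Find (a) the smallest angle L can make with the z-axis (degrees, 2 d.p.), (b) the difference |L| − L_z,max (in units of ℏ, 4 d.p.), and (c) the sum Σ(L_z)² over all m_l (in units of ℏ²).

An h state has l = 5.
cos θ_min = 5/√30, so θ_min ≈ 24.09°.
|L| − L_z,max = (√30 − 5)ℏ ≈ 0.4772ℏ.
Σ m_l² = 110, so Σ(L_z)² = 110 ℏ².

θ_min ≈ 24.09°; |L|−L_z,max ≈ 0.4772ℏ; Σ(L_z)² = 110 ℏ²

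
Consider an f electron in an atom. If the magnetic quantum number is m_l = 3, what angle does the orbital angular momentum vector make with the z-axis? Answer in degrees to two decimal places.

For an f orbital, l = 3.
|L|² = l(l+1)ℏ² = 12ℏ², so |L| = 2√3 ℏ.
L_z = m_l ℏ = 3ℏ.
cos θ = L_z/|L| = 3/√12, so θ ≈ 30.00°.

θ ≈ 30.00°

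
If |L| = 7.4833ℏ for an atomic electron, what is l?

l = 7

|L| = ℏ√(l(l+1)), so l(l+1) = 56.
l² + l − 56 = 0 ⇒ l = 7.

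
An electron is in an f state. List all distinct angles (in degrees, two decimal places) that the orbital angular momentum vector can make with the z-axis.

An f state has l = 3.
|L| = ℏ√(l(l+1)) = 2√3 ℏ.
cos θ = m_l/√12 for each m_l ∈ {-3, -2, -1, 0, 1, 2, 3}.

θ ∈ {30.00°, 54.74°, 73.22°, 90.00°, 106.78°, 125.26°, 150.00°}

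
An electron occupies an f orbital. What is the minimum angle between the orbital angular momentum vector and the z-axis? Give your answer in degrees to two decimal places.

θ_min ≈ 30.00°

An f state has l = 3.
|L| = √(l(l+1)) ℏ = 2√3 ℏ.
The smallest angle corresponds to the largest L_z, i.e. m_l = l = 3, giving L_z = 3ℏ.
cos θ_min = 3/√12, so θ_min ≈ 30.00°.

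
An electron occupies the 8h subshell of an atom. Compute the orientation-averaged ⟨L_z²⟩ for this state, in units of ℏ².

⟨L_z²⟩ = 10 ℏ²

The 8h subshell has l = 5.
m_l runs from −5 to 5, i.e. {-5, -4, -3, -2, -1, 0, 1, 2, 3, 4, 5}.
⟨L_z²⟩ = ℏ²·(Σ m_l²)/(2l+1) = ℏ²·110/11 = 10ℏ².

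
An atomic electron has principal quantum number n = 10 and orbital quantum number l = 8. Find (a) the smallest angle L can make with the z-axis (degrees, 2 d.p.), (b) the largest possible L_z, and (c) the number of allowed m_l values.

cos θ_min = 8/√72, so θ_min ≈ 19.47°.
L_z,max = lℏ = 8ℏ.
There are 2l+1 = 17 values of m_l.

θ_min ≈ 19.47°; L_z,max = 8ℏ; 17 values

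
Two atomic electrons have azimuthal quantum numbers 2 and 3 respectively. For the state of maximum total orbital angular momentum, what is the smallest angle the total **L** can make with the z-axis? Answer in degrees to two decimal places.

θ_min ≈ 24.09°

By the triangle rule, |l₁ − l₂| ≤ L ≤ l₁ + l₂.
Allowed values: L = 1, 2, 3, 4, 5.
The maximum is L = 5, with |L_tot| = ℏ√(5·6) = √30 ℏ.
The minimum angle with z is arccos(5/√30) ≈ 24.09°.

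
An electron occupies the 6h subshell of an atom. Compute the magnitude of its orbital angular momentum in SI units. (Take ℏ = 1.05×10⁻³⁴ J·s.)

|L| = 5.75×10⁻³⁴ J·s

For 6h, l = 5.
|L| = ℏ√(l(l+1)) = ℏ√(5·6) = √30 ℏ
Numerically, |L| = 5.477 × (1.05×10⁻³⁴ J·s) = 5.75×10⁻³⁴ J·s.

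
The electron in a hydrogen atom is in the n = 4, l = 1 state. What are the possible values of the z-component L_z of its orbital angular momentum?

L_z = m_l ℏ with m_l ranging from −l to +l in integer steps.
For l = 1: m_l ∈ {-1, 0, 1}.

L_z ∈ {−ℏ, 0, ℏ}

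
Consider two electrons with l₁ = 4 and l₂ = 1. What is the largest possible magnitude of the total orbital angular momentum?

|L_tot|_max = √30 ℏ ≈ 5.477ℏ

The total orbital quantum number L ranges from |l₁ − l₂| to l₁ + l₂ in integer steps.
Allowed values: L = 3, 4, 5.
The largest magnitude corresponds to L = 5: |L_tot| = ℏ√(5·6) = √30 ℏ.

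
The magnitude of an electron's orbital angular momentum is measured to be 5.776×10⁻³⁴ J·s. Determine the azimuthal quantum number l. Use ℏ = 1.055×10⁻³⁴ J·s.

l = 5

Dividing by ℏ: |L|/ℏ ≈ 5.475.
Set l(l+1) = 29.97; the integer solution is l = 5.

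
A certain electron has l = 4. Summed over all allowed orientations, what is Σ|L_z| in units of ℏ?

The allowed m_l values are -4, -3, -2, -1, 0, 1, 2, 3, 4.
Σ|m_l| = 2(1+2+…+4) = 20.

Σ|L_z| = 20 ℏ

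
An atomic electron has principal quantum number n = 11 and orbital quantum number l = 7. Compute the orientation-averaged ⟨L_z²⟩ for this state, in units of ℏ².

m_l ∈ {-7, -6, -5, -4, -3, -2, -1, 0, 1, 2, 3, 4, 5, 6, 7}.
⟨L_z²⟩ = ℏ²·(Σ m_l²)/(2l+1) = ℏ²·280/15 = 18.67ℏ².

⟨L_z²⟩ = 18.67 ℏ²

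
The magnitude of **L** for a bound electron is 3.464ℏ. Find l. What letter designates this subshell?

l = 3 (f orbital)

(|L|/ℏ)² = l(l+1) = 12.
Solving: l = 3.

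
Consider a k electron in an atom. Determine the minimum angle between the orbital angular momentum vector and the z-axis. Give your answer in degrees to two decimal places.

θ_min ≈ 20.70°

For a k orbital, l = 7.
|L| = √(l(l+1)) ℏ = 2√14 ℏ.
The smallest angle corresponds to the largest L_z, i.e. m_l = l = 7, giving L_z = 7ℏ.
cos θ_min = 7/√56, so θ_min ≈ 20.70°.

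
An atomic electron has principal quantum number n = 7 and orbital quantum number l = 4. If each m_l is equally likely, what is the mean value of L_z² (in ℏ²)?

m_l runs from −4 to 4, i.e. {-4, -3, -2, -1, 0, 1, 2, 3, 4}.
⟨L_z²⟩ = ℏ²·l(l+1)/3 = 6.667ℏ².

⟨L_z²⟩ = 6.667 ℏ²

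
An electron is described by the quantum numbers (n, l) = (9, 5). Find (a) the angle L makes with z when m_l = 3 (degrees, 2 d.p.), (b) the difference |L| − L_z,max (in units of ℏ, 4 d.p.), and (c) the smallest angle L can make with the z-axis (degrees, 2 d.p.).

θ(m_l=3) ≈ 56.79°; |L|−L_z,max ≈ 0.4772ℏ; θ_min ≈ 24.09°

For m_l = 3: cos θ = 3/√30, θ ≈ 56.79°.
|L| − L_z,max = (√30 − 5)ℏ ≈ 0.4772ℏ.
cos θ_min = 5/√30, so θ_min ≈ 24.09°.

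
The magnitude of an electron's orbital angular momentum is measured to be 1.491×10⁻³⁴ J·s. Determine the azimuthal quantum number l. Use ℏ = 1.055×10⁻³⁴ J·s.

l = 1

|L|/ℏ = (1.491×10⁻³⁴)/(1.055×10⁻³⁴) ≈ 1.413.
(|L|/ℏ)² = l(l+1) ≈ 2.00 ⇒ l = 1.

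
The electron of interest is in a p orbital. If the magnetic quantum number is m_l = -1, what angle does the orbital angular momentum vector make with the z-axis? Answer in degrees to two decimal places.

θ ≈ 135.00°

For a p orbital, l = 1.
|L| = ℏ√(l(l+1)) = √2 ℏ.
L_z = m_l ℏ = −1ℏ.
cos θ = L_z/|L| = -1/√2, so θ ≈ 135.00°.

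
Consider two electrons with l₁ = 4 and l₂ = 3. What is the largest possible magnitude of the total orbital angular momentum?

By the triangle rule, |l₁ − l₂| ≤ L ≤ l₁ + l₂.
Allowed values: L = 1, 2, 3, 4, 5, 6, 7.
The largest magnitude corresponds to L = 7: |L_tot| = ℏ√(7·8) = 2√14 ℏ.

|L_tot|_max = 2√14 ℏ ≈ 7.483ℏ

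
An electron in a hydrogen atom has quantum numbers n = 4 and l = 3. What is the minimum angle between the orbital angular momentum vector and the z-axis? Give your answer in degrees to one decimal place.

θ_min ≈ 30.0°

|L| = ℏ√(l(l+1)) = 2√3 ℏ.
The smallest angle corresponds to the largest L_z, i.e. m_l = l = 3, giving L_z = 3ℏ.
cos θ_min = 3/√12, so θ_min ≈ 30.0°.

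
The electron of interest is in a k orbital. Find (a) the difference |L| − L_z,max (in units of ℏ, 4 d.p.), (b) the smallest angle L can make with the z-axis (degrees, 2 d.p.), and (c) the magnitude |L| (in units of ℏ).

|L|−L_z,max ≈ 0.4833ℏ; θ_min ≈ 20.70°; |L| = 2√14 ℏ ≈ 7.483ℏ

The letter k corresponds to l = 7.
|L| − L_z,max = (2√14 − 7)ℏ ≈ 0.4833ℏ.
cos θ_min = 7/√56, so θ_min ≈ 20.70°.
|L| = ℏ√(7·8) = 2√14 ℏ ≈ 7.483ℏ.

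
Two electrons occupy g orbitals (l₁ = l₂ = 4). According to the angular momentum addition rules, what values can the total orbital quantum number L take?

L = 0, 1, 2, 3, 4, 5, 6, 7, 8

The total orbital quantum number L ranges from |l₁ − l₂| to l₁ + l₂ in integer steps.
So L can be 0, 1, 2, 3, 4, 5, 6, 7, 8.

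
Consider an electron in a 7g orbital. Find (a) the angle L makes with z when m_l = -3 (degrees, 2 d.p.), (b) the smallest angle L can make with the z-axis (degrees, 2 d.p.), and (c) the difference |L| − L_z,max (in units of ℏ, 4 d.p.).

θ(m_l=-3) ≈ 132.13°; θ_min ≈ 26.57°; |L|−L_z,max ≈ 0.4721ℏ

The 7g subshell has l = 4.
For m_l = -3: cos θ = -3/√20, θ ≈ 132.13°.
cos θ_min = 4/√20, so θ_min ≈ 26.57°.
|L| − L_z,max = (2√5 − 4)ℏ ≈ 0.4721ℏ.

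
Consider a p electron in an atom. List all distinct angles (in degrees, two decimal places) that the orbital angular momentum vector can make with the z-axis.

θ ∈ {45.00°, 90.00°, 135.00°}

For a p orbital, l = 1.
|L| = ℏ√(l(l+1)) = √2 ℏ.
cos θ = m_l/√2 for each m_l ∈ {-1, 0, 1}.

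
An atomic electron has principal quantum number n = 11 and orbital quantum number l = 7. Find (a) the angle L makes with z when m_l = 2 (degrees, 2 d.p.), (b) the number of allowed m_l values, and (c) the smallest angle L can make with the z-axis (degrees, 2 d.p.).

θ(m_l=2) ≈ 74.50°; 15 values; θ_min ≈ 20.70°

For m_l = 2: cos θ = 2/√56, θ ≈ 74.50°.
There are 2l+1 = 15 values of m_l.
cos θ_min = 7/√56, so θ_min ≈ 20.70°.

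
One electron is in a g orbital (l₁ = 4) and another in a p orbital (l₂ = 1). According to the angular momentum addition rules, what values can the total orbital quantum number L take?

By the triangle rule, |l₁ − l₂| ≤ L ≤ l₁ + l₂.
L ∈ {3, 4, 5}.

L = 3, 4, 5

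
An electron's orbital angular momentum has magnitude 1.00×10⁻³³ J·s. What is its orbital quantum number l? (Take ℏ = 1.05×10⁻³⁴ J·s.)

Dividing by ℏ: |L|/ℏ ≈ 9.524.
Set l(l+1) = 90.70; the integer solution is l = 9.

l = 9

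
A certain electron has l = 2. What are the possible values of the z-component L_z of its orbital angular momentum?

L_z = m_l ℏ with m_l ranging from −l to +l in integer steps.
For l = 2: m_l ∈ {-2, -1, 0, 1, 2}.

L_z ∈ {−2ℏ, −ℏ, 0, ℏ, 2ℏ}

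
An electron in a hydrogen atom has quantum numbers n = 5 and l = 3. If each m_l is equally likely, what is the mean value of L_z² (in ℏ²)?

The allowed m_l values are -3, -2, -1, 0, 1, 2, 3.
⟨L_z²⟩ = ℏ²·(Σ m_l²)/(2l+1) = ℏ²·28/7 = 4ℏ².

⟨L_z²⟩ = 4 ℏ²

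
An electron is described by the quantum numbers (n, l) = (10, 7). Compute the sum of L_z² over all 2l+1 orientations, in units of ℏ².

m_l runs from −7 to 7, i.e. {-7, -6, -5, -4, -3, -2, -1, 0, 1, 2, 3, 4, 5, 6, 7}.
Summing m² from −7 to 7: Σ m_l² = 280.

Σ(L_z)² = 280 ℏ²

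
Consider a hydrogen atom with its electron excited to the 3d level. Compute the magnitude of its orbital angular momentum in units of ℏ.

|L| = √6 ℏ ≈ 2.449ℏ

The 3d level has l = 2.
|L| = ℏ√(l(l+1)) = ℏ√(2·3) = √6 ℏ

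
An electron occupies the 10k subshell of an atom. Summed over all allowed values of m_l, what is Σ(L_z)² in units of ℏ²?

Σ(L_z)² = 280 ℏ²

10k means n = 10, l = 7.
m_l runs from −7 to 7, i.e. {-7, -6, -5, -4, -3, -2, -1, 0, 1, 2, 3, 4, 5, 6, 7}.
Σ m_l² = l(l+1)(2l+1)/3 = 7·8·15/3 = 280.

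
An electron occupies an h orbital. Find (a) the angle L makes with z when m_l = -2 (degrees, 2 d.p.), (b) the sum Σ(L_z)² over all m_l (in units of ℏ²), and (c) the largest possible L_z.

θ(m_l=-2) ≈ 111.42°; Σ(L_z)² = 110 ℏ²; L_z,max = 5ℏ

The letter h corresponds to l = 5.
For m_l = -2: cos θ = -2/√30, θ ≈ 111.42°.
Σ m_l² = 110, so Σ(L_z)² = 110 ℏ².
L_z,max = lℏ = 5ℏ.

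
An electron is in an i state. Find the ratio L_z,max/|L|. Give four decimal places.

L_z,max/|L| = 0.9258

For an i orbital, l = 6.
|L| = √42 ℏ ≈ 6.4807ℏ, while L_z,max = lℏ = 6ℏ.
L_z,max/|L| = 6/√42 = 0.9258.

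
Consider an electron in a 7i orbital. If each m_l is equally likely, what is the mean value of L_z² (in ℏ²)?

⟨L_z²⟩ = 14 ℏ²

The 7i subshell has l = 6.
m_l runs from −6 to 6, i.e. {-6, -5, -4, -3, -2, -1, 0, 1, 2, 3, 4, 5, 6}.
Average of L_z² over 13 states: 182/13 ℏ² = 14 ℏ².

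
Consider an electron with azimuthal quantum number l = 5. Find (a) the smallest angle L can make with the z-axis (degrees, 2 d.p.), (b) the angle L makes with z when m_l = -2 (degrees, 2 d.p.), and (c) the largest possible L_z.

θ_min ≈ 24.09°; θ(m_l=-2) ≈ 111.42°; L_z,max = 5ℏ

cos θ_min = 5/√30, so θ_min ≈ 24.09°.
For m_l = -2: cos θ = -2/√30, θ ≈ 111.42°.
L_z,max = lℏ = 5ℏ.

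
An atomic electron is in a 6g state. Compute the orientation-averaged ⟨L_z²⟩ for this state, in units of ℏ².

For 6g, l = 4.
m_l ∈ {-4, -3, -2, -1, 0, 1, 2, 3, 4}.
Average of L_z² over 9 states: 60/9 ℏ² = 6.667 ℏ².

⟨L_z²⟩ = 6.667 ℏ²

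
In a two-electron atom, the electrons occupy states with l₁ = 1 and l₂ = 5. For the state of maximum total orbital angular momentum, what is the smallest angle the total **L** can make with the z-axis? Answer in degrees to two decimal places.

The total orbital quantum number L ranges from |l₁ − l₂| to l₁ + l₂ in integer steps.
Allowed values: L = 4, 5, 6.
The maximum is L = 6, with |L_tot| = ℏ√(6·7) = √42 ℏ.
The minimum angle with z is arccos(6/√42) ≈ 22.21°.

θ_min ≈ 22.21°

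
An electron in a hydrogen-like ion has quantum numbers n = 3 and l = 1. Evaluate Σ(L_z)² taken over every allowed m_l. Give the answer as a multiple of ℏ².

The allowed m_l values are -1, 0, 1.
Σ m_l² = 2·(1) = 2.

Σ(L_z)² = 2 ℏ²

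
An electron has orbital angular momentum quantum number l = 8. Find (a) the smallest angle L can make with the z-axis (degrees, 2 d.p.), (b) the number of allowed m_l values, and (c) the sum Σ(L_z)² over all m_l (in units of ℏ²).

θ_min ≈ 19.47°; 17 values; Σ(L_z)² = 408 ℏ²

cos θ_min = 8/√72, so θ_min ≈ 19.47°.
There are 2l+1 = 17 values of m_l.
Σ m_l² = 408, so Σ(L_z)² = 408 ℏ².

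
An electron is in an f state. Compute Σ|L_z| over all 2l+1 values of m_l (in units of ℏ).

An f state has l = 3.
The allowed m_l values are -3, -2, -1, 0, 1, 2, 3.
Σ|m_l| = l(l+1) = 12.

Σ|L_z| = 12 ℏ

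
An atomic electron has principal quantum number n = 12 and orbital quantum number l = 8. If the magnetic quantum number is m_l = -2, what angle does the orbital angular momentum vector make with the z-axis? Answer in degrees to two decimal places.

θ ≈ 103.63°

|L| = ℏ√(l(l+1)) = 6√2 ℏ.
L_z = m_l ℏ = −2ℏ.
cos θ = L_z/|L| = -2/√72, so θ ≈ 103.63°.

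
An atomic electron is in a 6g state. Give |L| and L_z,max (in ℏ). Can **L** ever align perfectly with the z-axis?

For 6g, l = 4.
|L| = 2√5 ℏ ≈ 4.4721ℏ, while L_z,max = lℏ = 4ℏ.
Since |L| > L_z,max, the vector can never point exactly along z; the closest it comes is θ_min = arccos(4/√20) ≈ 26.6°.

No: L_z,max = 4ℏ < |L| = 2√5 ℏ ≈ 4.472ℏ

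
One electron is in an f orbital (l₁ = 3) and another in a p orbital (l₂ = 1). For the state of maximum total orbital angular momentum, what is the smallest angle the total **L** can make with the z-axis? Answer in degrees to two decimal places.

L runs from |3 − 1| = 2 to 3 + 1 = 4.
Allowed values: L = 2, 3, 4.
The maximum is L = 4, with |L_tot| = ℏ√(4·5) = 2√5 ℏ.
The minimum angle with z is arccos(4/√20) ≈ 26.57°.

θ_min ≈ 26.57°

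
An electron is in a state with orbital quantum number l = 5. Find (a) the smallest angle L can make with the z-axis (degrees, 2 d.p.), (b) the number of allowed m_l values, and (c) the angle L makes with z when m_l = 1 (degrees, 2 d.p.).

cos θ_min = 5/√30, so θ_min ≈ 24.09°.
There are 2l+1 = 11 values of m_l.
For m_l = 1: cos θ = 1/√30, θ ≈ 79.48°.

θ_min ≈ 24.09°; 11 values; θ(m_l=1) ≈ 79.48°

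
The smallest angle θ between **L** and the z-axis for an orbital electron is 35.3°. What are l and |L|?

l = 2, |L| = √6 ℏ ≈ 2.449ℏ

cos θ_min = l/√(l(l+1)) = √(l/(l+1)), so l/(l+1) = cos²(35.3°) = 0.6661.
Thus l = 0.6661/(1 − 0.6661) ≈ 2.
Then |L| = ℏ√(2·3) = √6 ℏ.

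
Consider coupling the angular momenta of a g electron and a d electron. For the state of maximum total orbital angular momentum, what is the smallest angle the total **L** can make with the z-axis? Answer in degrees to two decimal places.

The total orbital quantum number L ranges from |l₁ − l₂| to l₁ + l₂ in integer steps.
Allowed values: L = 2, 3, 4, 5, 6.
The maximum is L = 6, with |L_tot| = ℏ√(6·7) = √42 ℏ.
The minimum angle with z is arccos(6/√42) ≈ 22.21°.

θ_min ≈ 22.21°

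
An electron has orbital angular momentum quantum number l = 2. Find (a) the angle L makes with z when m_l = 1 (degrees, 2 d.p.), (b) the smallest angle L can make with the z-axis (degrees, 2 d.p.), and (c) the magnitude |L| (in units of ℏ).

For m_l = 1: cos θ = 1/√6, θ ≈ 65.91°.
cos θ_min = 2/√6, so θ_min ≈ 35.26°.
|L| = ℏ√(2·3) = √6 ℏ ≈ 2.449ℏ.

θ(m_l=1) ≈ 65.91°; θ_min ≈ 35.26°; |L| = √6 ℏ ≈ 2.449ℏ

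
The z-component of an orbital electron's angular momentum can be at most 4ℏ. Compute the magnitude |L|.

L_z,max = lℏ, so l = 4.
|L| = ℏ√(l(l+1)) = 2√5 ℏ.

|L| = 2√5 ℏ ≈ 4.472ℏ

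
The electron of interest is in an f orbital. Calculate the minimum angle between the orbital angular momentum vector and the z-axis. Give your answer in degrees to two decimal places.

For an f orbital, l = 3.
|L| = ℏ√(l(l+1)) = 2√3 ℏ.
The smallest angle corresponds to the largest L_z, i.e. m_l = l = 3, giving L_z = 3ℏ.
cos θ_min = 3/√12, so θ_min ≈ 30.00°.

θ_min ≈ 30.00°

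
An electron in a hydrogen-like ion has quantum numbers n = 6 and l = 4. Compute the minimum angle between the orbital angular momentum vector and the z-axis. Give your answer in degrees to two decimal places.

|L| = ℏ√(l(l+1)) = 2√5 ℏ.
The smallest angle corresponds to the largest L_z, i.e. m_l = l = 4, giving L_z = 4ℏ.
cos θ_min = 4/√20, so θ_min ≈ 26.57°.

θ_min ≈ 26.57°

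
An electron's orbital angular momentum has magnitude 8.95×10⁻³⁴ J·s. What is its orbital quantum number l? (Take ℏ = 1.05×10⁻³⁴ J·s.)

l = 8

Dividing by ℏ: |L|/ℏ ≈ 8.524.
Set l(l+1) = 72.66; the integer solution is l = 8.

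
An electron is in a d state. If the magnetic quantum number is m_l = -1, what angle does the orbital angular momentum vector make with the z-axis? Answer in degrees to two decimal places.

θ ≈ 114.09°

For a d orbital, l = 2.
|L|² = l(l+1)ℏ² = 6ℏ², so |L| = √6 ℏ.
L_z = m_l ℏ = −1ℏ.
cos θ = L_z/|L| = -1/√6, so θ ≈ 114.09°.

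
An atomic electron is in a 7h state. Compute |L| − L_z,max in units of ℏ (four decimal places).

The 7h subshell has l = 5.
|L| = √30 ℏ ≈ 5.4772ℏ, while L_z,max = lℏ = 5ℏ.
The difference is (√30 − 5)ℏ ≈ 0.4772ℏ.

|L| − L_z,max ≈ 0.4772ℏ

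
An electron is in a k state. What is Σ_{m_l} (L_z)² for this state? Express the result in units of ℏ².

Σ(L_z)² = 280 ℏ²

A k state has l = 7.
The allowed m_l values are -7, -6, -5, -4, -3, -2, -1, 0, 1, 2, 3, 4, 5, 6, 7.
Σ m_l² = 2·(1 + 4 + 9 + 16 + 25 + 36 + 49) = 280.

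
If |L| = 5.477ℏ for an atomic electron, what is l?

Since |L|² = l(l+1)ℏ², l(l+1) = 30.
Solving: l = 5.

l = 5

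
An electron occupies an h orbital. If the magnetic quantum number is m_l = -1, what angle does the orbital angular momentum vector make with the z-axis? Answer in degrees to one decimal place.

An h state has l = 5.
|L| = √(l(l+1)) ℏ = √30 ℏ.
L_z = m_l ℏ = −1ℏ.
cos θ = L_z/|L| = -1/√30, so θ ≈ 100.5°.

θ ≈ 100.5°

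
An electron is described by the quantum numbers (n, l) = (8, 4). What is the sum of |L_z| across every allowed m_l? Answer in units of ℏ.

Σ|L_z| = 20 ℏ

m_l ∈ {-4, -3, -2, -1, 0, 1, 2, 3, 4}.
Σ|m_l| = 2(1+2+…+4) = 20.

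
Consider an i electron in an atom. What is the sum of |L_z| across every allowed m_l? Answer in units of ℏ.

An i state has l = 6.
m_l runs from −6 to 6, i.e. {-6, -5, -4, -3, -2, -1, 0, 1, 2, 3, 4, 5, 6}.
Σ|m_l| = 2·6(6+1)/2 = 42.

Σ|L_z| = 42 ℏ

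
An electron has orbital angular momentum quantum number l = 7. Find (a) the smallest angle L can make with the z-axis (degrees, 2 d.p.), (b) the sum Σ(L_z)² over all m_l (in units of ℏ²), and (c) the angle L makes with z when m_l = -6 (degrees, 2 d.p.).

θ_min ≈ 20.70°; Σ(L_z)² = 280 ℏ²; θ(m_l=-6) ≈ 143.30°

cos θ_min = 7/√56, so θ_min ≈ 20.70°.
Σ m_l² = 280, so Σ(L_z)² = 280 ℏ².
For m_l = -6: cos θ = -6/√56, θ ≈ 143.30°.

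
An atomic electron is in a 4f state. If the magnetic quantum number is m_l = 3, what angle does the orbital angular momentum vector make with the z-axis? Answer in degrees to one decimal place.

θ ≈ 30.0°

The 4f subshell has l = 3.
|L|² = l(l+1)ℏ² = 12ℏ², so |L| = 2√3 ℏ.
L_z = m_l ℏ = 3ℏ.
cos θ = L_z/|L| = 3/√12, so θ ≈ 30.0°.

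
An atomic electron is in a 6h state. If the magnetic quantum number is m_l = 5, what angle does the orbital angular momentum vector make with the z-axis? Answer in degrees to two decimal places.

The 6h subshell has l = 5.
|L|² = l(l+1)ℏ² = 30ℏ², so |L| = √30 ℏ.
L_z = m_l ℏ = 5ℏ.
cos θ = L_z/|L| = 5/√30, so θ ≈ 24.09°.

θ ≈ 24.09°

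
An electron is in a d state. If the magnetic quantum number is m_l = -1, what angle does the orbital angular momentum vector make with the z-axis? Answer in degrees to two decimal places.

A d state has l = 2.
|L|² = l(l+1)ℏ² = 6ℏ², so |L| = √6 ℏ.
L_z = m_l ℏ = −1ℏ.
cos θ = L_z/|L| = -1/√6, so θ ≈ 114.09°.

θ ≈ 114.09°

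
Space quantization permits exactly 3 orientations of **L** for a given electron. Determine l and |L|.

Since there are 2l+1 = 3 values of m_l, l = 1.
|L| = ℏ√(l(l+1)) = ℏ√(1·2) = √2 ℏ.

l = 1, |L| = √2 ℏ ≈ 1.414ℏ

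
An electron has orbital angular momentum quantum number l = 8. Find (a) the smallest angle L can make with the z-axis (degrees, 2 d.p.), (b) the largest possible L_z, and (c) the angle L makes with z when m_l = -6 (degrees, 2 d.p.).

θ_min ≈ 19.47°; L_z,max = 8ℏ; θ(m_l=-6) ≈ 135.00°

cos θ_min = 8/√72, so θ_min ≈ 19.47°.
L_z,max = lℏ = 8ℏ.
For m_l = -6: cos θ = -6/√72, θ ≈ 135.00°.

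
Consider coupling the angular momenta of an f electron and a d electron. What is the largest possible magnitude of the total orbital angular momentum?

|L_tot|_max = √30 ℏ ≈ 5.477ℏ

The total orbital quantum number L ranges from |l₁ − l₂| to l₁ + l₂ in integer steps.
L ∈ {1, 2, 3, 4, 5}.
The largest magnitude corresponds to L = 5: |L_tot| = ℏ√(5·6) = √30 ℏ.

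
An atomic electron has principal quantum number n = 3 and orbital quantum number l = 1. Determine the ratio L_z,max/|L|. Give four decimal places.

L_z,max/|L| = 0.7071

|L| = √2 ℏ ≈ 1.4142ℏ, while L_z,max = lℏ = 1ℏ.
L_z,max/|L| = 1/√2 = 0.7071.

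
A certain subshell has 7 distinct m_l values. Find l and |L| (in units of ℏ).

7 = 2l + 1, so l = (7−1)/2 = 3.
|L| = ℏ√(l(l+1)) = ℏ√(3·4) = 2√3 ℏ.

l = 3, |L| = 2√3 ℏ ≈ 3.464ℏ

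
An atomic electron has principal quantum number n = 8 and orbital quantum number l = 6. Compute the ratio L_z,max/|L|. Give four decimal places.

|L| = √42 ℏ ≈ 6.4807ℏ, while L_z,max = lℏ = 6ℏ.
L_z,max/|L| = 6/√42 = 0.9258.

L_z,max/|L| = 0.9258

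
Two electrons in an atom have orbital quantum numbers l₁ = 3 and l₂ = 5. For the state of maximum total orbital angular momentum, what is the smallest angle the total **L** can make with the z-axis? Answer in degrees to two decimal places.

θ_min ≈ 19.47°

By the triangle rule, |l₁ − l₂| ≤ L ≤ l₁ + l₂.
Allowed values: L = 2, 3, 4, 5, 6, 7, 8.
The maximum is L = 8, with |L_tot| = ℏ√(8·9) = 6√2 ℏ.
The minimum angle with z is arccos(8/√72) ≈ 19.47°.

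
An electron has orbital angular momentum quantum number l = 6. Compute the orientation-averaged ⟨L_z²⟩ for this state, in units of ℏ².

⟨L_z²⟩ = 14 ℏ²

The allowed m_l values are -6, -5, -4, -3, -2, -1, 0, 1, 2, 3, 4, 5, 6.
⟨L_z²⟩ = ℏ²·(Σ m_l²)/(2l+1) = ℏ²·182/13 = 14ℏ².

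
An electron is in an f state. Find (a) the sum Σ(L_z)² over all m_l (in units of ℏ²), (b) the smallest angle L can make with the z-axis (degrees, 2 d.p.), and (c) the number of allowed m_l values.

For an f orbital, l = 3.
Σ m_l² = 28, so Σ(L_z)² = 28 ℏ².
cos θ_min = 3/√12, so θ_min ≈ 30.00°.
There are 2l+1 = 7 values of m_l.

Σ(L_z)² = 28 ℏ²; θ_min ≈ 30.00°; 7 values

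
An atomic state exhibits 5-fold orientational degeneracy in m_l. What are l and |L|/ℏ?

l = 2, |L| = √6 ℏ ≈ 2.449ℏ

2l + 1 = 5 ⇒ l = 2.
|L| = ℏ√(l(l+1)) = ℏ√(2·3) = √6 ℏ.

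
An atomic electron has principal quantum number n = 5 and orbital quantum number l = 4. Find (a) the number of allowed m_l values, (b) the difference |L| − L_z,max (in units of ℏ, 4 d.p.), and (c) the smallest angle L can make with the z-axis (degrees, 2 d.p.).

There are 2l+1 = 9 values of m_l.
|L| − L_z,max = (2√5 − 4)ℏ ≈ 0.4721ℏ.
cos θ_min = 4/√20, so θ_min ≈ 26.57°.

9 values; |L|−L_z,max ≈ 0.4721ℏ; θ_min ≈ 26.57°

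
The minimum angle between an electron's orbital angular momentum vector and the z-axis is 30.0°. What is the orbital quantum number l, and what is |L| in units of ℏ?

l = 3, |L| = 2√3 ℏ ≈ 3.464ℏ

cos θ_min = l/√(l(l+1)) = √(l/(l+1)), so l/(l+1) = cos²(30.0°) = 0.7500.
l = cos²θ/sin²θ ≈ 3.
Then |L| = ℏ√(3·4) = 2√3 ℏ.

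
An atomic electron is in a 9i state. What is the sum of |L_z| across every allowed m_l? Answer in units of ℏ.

Σ|L_z| = 42 ℏ

9i means n = 9, l = 6.
m_l runs from −6 to 6, i.e. {-6, -5, -4, -3, -2, -1, 0, 1, 2, 3, 4, 5, 6}.
Σ|m_l| = l(l+1) = 42.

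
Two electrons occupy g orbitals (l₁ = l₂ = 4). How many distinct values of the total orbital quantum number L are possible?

By the triangle rule, |l₁ − l₂| ≤ L ≤ l₁ + l₂.
So L can be 0, 1, 2, 3, 4, 5, 6, 7, 8.
That is 9 values.

9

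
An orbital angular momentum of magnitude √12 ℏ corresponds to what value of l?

|L| = ℏ√(l(l+1)), so l(l+1) = 12.
Solving: l = 3.

l = 3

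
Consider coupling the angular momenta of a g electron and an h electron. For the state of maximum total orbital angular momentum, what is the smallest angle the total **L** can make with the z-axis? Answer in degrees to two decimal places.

L runs from |4 − 5| = 1 to 4 + 5 = 9.
L ∈ {1, 2, 3, 4, 5, 6, 7, 8, 9}.
The maximum is L = 9, with |L_tot| = ℏ√(9·10) = 3√10 ℏ.
The minimum angle with z is arccos(9/√90) ≈ 18.43°.

θ_min ≈ 18.43°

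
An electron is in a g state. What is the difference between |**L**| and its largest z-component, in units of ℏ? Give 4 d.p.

|L| − L_z,max ≈ 0.4721ℏ

A g state has l = 4.
|L| = 2√5 ℏ ≈ 4.4721ℏ, while L_z,max = lℏ = 4ℏ.
The difference is (2√5 − 4)ℏ ≈ 0.4721ℏ.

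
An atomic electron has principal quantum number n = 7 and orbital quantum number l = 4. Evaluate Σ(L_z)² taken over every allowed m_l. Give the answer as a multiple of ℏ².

Σ(L_z)² = 60 ℏ²

m_l runs from −4 to 4, i.e. {-4, -3, -2, -1, 0, 1, 2, 3, 4}.
Summing m² from −4 to 4: Σ m_l² = 60.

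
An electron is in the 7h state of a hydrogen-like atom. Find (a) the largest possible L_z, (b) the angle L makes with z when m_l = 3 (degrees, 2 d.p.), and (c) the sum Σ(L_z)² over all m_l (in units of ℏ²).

The 7h subshell has l = 5.
L_z,max = lℏ = 5ℏ.
For m_l = 3: cos θ = 3/√30, θ ≈ 56.79°.
Σ m_l² = 110, so Σ(L_z)² = 110 ℏ².

L_z,max = 5ℏ; θ(m_l=3) ≈ 56.79°; Σ(L_z)² = 110 ℏ²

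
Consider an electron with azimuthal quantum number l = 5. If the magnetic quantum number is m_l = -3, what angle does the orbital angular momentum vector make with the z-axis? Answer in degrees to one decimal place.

|L|² = l(l+1)ℏ² = 30ℏ², so |L| = √30 ℏ.
L_z = m_l ℏ = −3ℏ.
cos θ = L_z/|L| = -3/√30, so θ ≈ 123.2°.

θ ≈ 123.2°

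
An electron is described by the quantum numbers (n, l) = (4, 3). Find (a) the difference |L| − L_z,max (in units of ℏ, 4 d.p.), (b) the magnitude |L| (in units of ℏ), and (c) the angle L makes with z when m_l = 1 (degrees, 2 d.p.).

|L|−L_z,max ≈ 0.4641ℏ; |L| = 2√3 ℏ ≈ 3.464ℏ; θ(m_l=1) ≈ 73.22°

|L| − L_z,max = (2√3 − 3)ℏ ≈ 0.4641ℏ.
|L| = ℏ√(3·4) = 2√3 ℏ ≈ 3.464ℏ.
For m_l = 1: cos θ = 1/√12, θ ≈ 73.22°.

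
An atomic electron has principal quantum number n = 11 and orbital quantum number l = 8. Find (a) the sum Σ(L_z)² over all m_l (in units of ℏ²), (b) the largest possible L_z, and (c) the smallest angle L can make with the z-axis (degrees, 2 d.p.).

Σ m_l² = 408, so Σ(L_z)² = 408 ℏ².
L_z,max = lℏ = 8ℏ.
cos θ_min = 8/√72, so θ_min ≈ 19.47°.

Σ(L_z)² = 408 ℏ²; L_z,max = 8ℏ; θ_min ≈ 19.47°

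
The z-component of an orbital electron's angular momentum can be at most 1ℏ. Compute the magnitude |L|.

L_z,max = lℏ, so l = 1.
Then |L| = ℏ√(1·2) = √2 ℏ.

|L| = √2 ℏ ≈ 1.414ℏ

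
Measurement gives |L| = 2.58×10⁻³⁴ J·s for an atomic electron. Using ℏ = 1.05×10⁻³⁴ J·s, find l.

l = 2

In units of ℏ, |L| ≈ 2.457.
Set l(l+1) = 6.04; the integer solution is l = 2.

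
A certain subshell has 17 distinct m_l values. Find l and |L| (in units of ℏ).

Since there are 2l+1 = 17 values of m_l, l = 8.
Then |L| = √(l(l+1)) ℏ = 6√2 ℏ.

l = 8, |L| = 6√2 ℏ ≈ 8.485ℏ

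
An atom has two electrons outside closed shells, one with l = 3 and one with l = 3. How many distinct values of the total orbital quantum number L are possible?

By the triangle rule, |l₁ − l₂| ≤ L ≤ l₁ + l₂.
L ∈ {0, 1, 2, 3, 4, 5, 6}.
That is 7 values.

7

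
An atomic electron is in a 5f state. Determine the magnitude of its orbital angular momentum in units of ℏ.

|L| = 2√3 ℏ ≈ 3.464ℏ

The 5f subshell has l = 3.
|L| = ℏ√(l(l+1)) = ℏ√(3·4) = 2√3 ℏ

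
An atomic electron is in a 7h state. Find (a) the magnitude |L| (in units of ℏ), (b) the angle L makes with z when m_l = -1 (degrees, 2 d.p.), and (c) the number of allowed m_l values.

For 7h, l = 5.
|L| = ℏ√(5·6) = √30 ℏ ≈ 5.477ℏ.
For m_l = -1: cos θ = -1/√30, θ ≈ 100.52°.
There are 2l+1 = 11 values of m_l.

|L| = √30 ℏ ≈ 5.477ℏ; θ(m_l=-1) ≈ 100.52°; 11 values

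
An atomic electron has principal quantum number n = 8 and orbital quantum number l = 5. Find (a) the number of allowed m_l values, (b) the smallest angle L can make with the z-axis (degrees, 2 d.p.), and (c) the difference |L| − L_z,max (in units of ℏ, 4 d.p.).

11 values; θ_min ≈ 24.09°; |L|−L_z,max ≈ 0.4772ℏ

There are 2l+1 = 11 values of m_l.
cos θ_min = 5/√30, so θ_min ≈ 24.09°.
|L| − L_z,max = (√30 − 5)ℏ ≈ 0.4772ℏ.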